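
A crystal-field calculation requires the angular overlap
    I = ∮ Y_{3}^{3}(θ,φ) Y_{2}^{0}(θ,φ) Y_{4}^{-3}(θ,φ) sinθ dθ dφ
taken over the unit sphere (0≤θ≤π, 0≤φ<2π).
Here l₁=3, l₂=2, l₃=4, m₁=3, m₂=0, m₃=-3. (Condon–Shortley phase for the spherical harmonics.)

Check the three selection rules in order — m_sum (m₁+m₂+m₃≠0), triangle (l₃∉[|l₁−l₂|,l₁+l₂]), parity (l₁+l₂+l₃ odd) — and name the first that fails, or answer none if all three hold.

m₁+m₂+m₃ = 3 + 0 − 3 = 0  ✓
triangle: |3−2|=1 ≤ l₃=4 ≤ 3+2=5  ✓
parity: l₁+l₂+l₃ = 9 is odd  ✗

parity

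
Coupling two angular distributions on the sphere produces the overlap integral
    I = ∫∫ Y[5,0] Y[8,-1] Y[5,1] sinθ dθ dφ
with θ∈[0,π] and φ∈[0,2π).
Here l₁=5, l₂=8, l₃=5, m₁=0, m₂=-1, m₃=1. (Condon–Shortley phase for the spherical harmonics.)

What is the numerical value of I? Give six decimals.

-0.105135

m-sum 0 ✓  L=18 even ✓  3≤5≤13 ✓
Π(2lᵢ+1) = 11×17×11 = 2057
triangle coeff Δ(5,8,5) = 1/37413090
Σ_t [3,5]: t=3:−1/1036800 t=4:+1/331776 t=5:−1/1036800 = 1/921600
(3j)²=490/46189 [(5 8 5; 0 0 0)], sign=-1
Σ_t [3,5]: t=3:−1/829440 t=4:+1/414720 t=5:−1/2073600 = 1/1382400
(3j)²=294/46189 [(5 8 5; 0 -1 1)], sign=+1
⇒ 4πI² = 144060/1037153
I = (-1)√(144060/1037153/(4π)) = -0.10513453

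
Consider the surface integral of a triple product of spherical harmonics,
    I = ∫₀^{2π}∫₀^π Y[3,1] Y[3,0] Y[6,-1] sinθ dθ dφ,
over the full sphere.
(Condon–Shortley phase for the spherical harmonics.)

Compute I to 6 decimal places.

-0.221775

Checks pass: Σm=0; 12 even; l₃=6∈[0,6].
(2·3+1)(2·3+1)(2·6+1) = 637
Δ: 0! 6! 6! / 13! → 1/12012
sum: t=0:+1/1296 = 1/1296
3j²(3 3 6; 0 0 0) = Δ·Π!·Σ² = 100/3003  (sign +1)
sum: t=0:+1/1728 = 1/1728
3j²(3 3 6; 1 0 -1) = Δ·Π!·Σ² = 25/858  (sign -1)
combine: 4πI² = 637·100/3003·25/858 = 8750/14157
take √, sign -1: I = -0.22177545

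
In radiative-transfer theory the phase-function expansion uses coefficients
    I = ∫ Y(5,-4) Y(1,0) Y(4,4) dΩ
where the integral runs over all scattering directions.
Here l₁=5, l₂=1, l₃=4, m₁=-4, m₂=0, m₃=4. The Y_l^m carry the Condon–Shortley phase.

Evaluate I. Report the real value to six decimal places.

0.147319

Checks pass: Σm=0; 10 even; l₃=4∈[4,6].
(2·5+1)(2·1+1)(2·4+1) = 297
Δ: 2! 8! 0! / 11! → 1/495
sum: t=1:−1/576 = -1/576
3j²(5 1 4; 0 0 0) = Δ·Π!·Σ² = 5/99  (sign -1)
sum: t=1:−1/40320 = -1/40320
3j²(5 1 4; -4 0 4) = Δ·Π!·Σ² = 1/55  (sign -1)
combine: 4πI² = 297·5/99·1/55 = 3/11
take √, sign +1: I = 0.14731920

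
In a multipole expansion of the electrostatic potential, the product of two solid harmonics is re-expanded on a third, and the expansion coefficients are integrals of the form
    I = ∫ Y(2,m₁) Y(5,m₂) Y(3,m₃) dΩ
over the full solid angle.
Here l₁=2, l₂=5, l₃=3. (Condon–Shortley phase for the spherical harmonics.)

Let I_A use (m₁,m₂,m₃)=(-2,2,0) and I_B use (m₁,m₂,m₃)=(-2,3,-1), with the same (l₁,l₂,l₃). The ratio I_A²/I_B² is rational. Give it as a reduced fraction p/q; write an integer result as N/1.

Shared (l₁,l₂,l₃)=(2,5,3): N and (l;000)² cancel in I_A²/I_B².
A: Δ = 4!·0!·6!/11! = 1/2310; Racah Σ t=4..4: t=4:+1/864 = 1/864; ⇒ 3j(2 5 3; -2 2 0)² = 1/66, sgn -1
B: Δ = 4!·0!·6!/11! = 1/2310; Racah Σ t=4..4: t=4:+1/1152 = 1/1152; ⇒ 3j(2 5 3; -2 3 -1)² = 1/33, sgn +1
I_A²/I_B² = (1/66)/(1/33) = 1/2

1/2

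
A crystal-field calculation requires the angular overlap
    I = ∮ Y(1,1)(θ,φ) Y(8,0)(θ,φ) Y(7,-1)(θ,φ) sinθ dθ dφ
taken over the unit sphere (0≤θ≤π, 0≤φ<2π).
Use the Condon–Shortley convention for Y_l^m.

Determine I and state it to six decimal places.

0.161907

Checks pass: Σm=0; 16 even; l₃=7∈[7,9].
(2·1+1)(2·8+1)(2·7+1) = 765
Δ: 2! 0! 14! / 17! → 1/2040
sum: t=1:−1/25401600 = -1/25401600
3j²(1 8 7; 0 0 0) = Δ·Π!·Σ² = 8/255  (sign +1)
sum: t=0:+1/58060800 = 1/58060800
3j²(1 8 7; 1 0 -1) = Δ·Π!·Σ² = 7/510  (sign +1)
combine: 4πI² = 765·8/255·7/510 = 28/85
take √, sign +1: I = 0.16190663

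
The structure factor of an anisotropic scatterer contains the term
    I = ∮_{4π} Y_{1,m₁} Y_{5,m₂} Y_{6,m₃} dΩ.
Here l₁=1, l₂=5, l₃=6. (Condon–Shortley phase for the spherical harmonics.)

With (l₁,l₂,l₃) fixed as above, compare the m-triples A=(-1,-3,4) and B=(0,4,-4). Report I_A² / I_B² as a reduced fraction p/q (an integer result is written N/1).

Shared (l₁,l₂,l₃)=(1,5,6): N and (l;000)² cancel in I_A²/I_B².
A: Δ = 0!·2!·10!/13! = 1/858; Racah Σ t=0..0: t=0:+1/161280 = 1/161280; ⇒ 3j(1 5 6; -1 -3 4)² = 15/286, sgn +1
B: Δ = 0!·2!·10!/13! = 1/858; Racah Σ t=0..0: t=0:+1/362880 = 1/362880; ⇒ 3j(1 5 6; 0 4 -4)² = 10/429, sgn +1
I_A²/I_B² = (15/286)/(10/429) = 9/4

9/4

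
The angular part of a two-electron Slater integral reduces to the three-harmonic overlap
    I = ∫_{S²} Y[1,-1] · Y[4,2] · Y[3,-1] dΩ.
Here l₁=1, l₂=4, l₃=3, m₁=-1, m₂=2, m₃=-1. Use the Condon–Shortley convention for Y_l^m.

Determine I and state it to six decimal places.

0.238414

Rules hold: Σm=0, L=8 even, 3≤3≤5.
N = 3·9·7 = 189
Δ = 2!·0!·6!/9! = 1/252
Racah Σ t=1..1: t=1:−1/36 = -1/36
⇒ 3j(1 4 3; 0 0 0)² = 4/63, sgn +1
Racah Σ t=2..2: t=2:+1/96 = 1/96
⇒ 3j(1 4 3; -1 2 -1)² = 5/84, sgn +1
4πI² = N·(3j₀)²·(3jₘ)² = 5/7
I = +1·√(0.714286/4π) = 0.23841361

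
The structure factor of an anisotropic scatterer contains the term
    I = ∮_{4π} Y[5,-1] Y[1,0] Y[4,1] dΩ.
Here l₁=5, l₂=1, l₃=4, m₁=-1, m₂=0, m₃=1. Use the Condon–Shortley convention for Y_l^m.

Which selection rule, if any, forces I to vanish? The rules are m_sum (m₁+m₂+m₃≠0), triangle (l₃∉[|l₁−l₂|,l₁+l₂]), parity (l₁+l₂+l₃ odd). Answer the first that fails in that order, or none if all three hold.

none

azimuthal sum: -1 + 0 + 1 = 0  ✓
4 ≤ 4 ≤ 6 (triangle on l)  ✓
L = 5 + 1 + 4 = 10 (even)  ✓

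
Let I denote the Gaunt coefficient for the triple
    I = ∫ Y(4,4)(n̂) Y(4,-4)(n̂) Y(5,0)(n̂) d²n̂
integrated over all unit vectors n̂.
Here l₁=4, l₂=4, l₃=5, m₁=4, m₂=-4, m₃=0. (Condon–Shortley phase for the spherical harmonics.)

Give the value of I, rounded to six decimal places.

0.000000

L=13 odd ⇒ parity kills the (l;000) factor ⇒ I = 0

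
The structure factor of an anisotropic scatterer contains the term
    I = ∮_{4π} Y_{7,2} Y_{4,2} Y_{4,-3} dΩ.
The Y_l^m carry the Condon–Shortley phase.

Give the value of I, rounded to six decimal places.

0.000000

2 + 2 − 3 = 1 ≠ 0: azimuthal integral kills it; I = 0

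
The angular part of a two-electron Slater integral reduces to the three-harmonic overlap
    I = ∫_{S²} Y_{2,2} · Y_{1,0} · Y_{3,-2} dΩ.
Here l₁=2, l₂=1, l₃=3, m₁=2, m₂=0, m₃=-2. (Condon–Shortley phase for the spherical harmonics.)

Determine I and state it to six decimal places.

0.184674

m-sum 0 ✓  L=6 even ✓  1≤3≤3 ✓
Π(2lᵢ+1) = 5×3×7 = 105
triangle coeff Δ(2,1,3) = 1/105
Σ_t [0,0]: t=0:+1/4 = 1/4
(3j)²=3/35 [(2 1 3; 0 0 0)], sign=-1
Σ_t [0,0]: t=0:+1/24 = 1/24
(3j)²=1/21 [(2 1 3; 2 0 -2)], sign=-1
⇒ 4πI² = 3/7
I = (+1)√(3/7/(4π)) = 0.18467439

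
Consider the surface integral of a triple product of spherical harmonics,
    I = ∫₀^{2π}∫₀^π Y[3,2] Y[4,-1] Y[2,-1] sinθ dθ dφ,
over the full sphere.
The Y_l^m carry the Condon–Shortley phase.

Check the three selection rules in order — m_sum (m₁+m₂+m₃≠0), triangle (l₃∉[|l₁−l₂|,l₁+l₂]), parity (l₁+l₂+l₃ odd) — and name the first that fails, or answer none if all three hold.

Σmᵢ = 0  ✓
l₃∈[|l₁−l₂|,l₁+l₂]=[1,7], have l₃=2  ✓
Σlᵢ = 9 ⇒ odd  ✗

parity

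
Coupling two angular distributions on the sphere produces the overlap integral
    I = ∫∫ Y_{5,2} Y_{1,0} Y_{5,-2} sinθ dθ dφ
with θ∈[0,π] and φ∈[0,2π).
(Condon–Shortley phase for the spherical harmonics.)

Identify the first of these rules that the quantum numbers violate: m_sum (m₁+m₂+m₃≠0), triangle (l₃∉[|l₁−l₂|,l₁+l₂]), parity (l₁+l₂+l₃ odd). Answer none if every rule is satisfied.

Σmᵢ = 0  ✓
l₃∈[|l₁−l₂|,l₁+l₂]=[4,6], have l₃=5  ✓
Σlᵢ = 11 ⇒ odd  ✗

parity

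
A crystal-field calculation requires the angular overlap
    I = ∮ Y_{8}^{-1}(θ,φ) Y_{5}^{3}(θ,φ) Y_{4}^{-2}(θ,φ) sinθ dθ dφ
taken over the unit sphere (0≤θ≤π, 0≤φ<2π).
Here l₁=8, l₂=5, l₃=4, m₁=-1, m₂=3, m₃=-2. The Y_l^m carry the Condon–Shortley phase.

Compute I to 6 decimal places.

L=17 odd ⇒ parity kills the (l;000) factor ⇒ I = 0

0.000000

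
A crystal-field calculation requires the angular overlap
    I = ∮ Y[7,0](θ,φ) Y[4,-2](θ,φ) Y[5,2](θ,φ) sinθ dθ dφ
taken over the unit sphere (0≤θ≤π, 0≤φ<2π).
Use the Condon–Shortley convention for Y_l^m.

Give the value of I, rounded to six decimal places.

Checks pass: Σm=0; 16 even; l₃=5∈[3,11].
(2·7+1)(2·4+1)(2·5+1) = 1485
Δ: 6! 8! 2! / 17! → 1/6126120
sum: t=2:+1/69120 t=3:−1/20736 t=4:+1/69120 = -1/51840
3j²(7 4 5; 0 0 0) = Δ·Π!·Σ² = 280/21879  (sign +1)
sum: t=0:+1/7257600 t=1:−1/172800 t=2:+1/69120 = 1/113400
3j²(7 4 5; 0 -2 2) = Δ·Π!·Σ² = 512/36465  (sign -1)
combine: 4πI² = 1485·280/21879·512/36465 = 143360/537251
take √, sign -1: I = -0.14572043

-0.145720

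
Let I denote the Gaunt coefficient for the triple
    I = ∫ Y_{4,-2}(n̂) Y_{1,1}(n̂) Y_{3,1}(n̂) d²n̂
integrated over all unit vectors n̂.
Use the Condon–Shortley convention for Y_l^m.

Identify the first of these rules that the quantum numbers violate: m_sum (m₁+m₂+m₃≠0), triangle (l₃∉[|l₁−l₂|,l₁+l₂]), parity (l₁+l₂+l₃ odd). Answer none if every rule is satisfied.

m₁+m₂+m₃ = -2 + 1 + 1 = 0  ✓
triangle: |4−1|=3 ≤ l₃=3 ≤ 4+1=5  ✓
parity: l₁+l₂+l₃ = 8 is even  ✓

none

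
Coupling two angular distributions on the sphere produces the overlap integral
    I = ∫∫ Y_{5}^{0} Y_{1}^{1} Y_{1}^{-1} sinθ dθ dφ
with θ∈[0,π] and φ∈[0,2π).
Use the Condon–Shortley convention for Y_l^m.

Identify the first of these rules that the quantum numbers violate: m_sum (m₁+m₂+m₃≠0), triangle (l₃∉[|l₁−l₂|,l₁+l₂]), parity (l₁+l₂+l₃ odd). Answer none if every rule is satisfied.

triangle

Σmᵢ = 0  ✓
l₃∈[|l₁−l₂|,l₁+l₂]=[4,6], have l₃=1  ✗
Σlᵢ = 7 ⇒ odd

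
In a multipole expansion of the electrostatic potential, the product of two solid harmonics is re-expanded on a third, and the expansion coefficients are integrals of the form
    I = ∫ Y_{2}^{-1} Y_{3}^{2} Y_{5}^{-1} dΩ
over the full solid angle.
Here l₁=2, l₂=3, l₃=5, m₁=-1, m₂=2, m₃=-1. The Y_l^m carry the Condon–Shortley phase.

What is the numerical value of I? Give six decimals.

-0.117387

Checks pass: Σm=0; 10 even; l₃=5∈[1,5].
(2·2+1)(2·3+1)(2·5+1) = 385
Δ: 0! 4! 6! / 11! → 1/2310
sum: t=0:+1/144 = 1/144
3j²(2 3 5; 0 0 0) = Δ·Π!·Σ² = 10/231  (sign -1)
sum: t=0:+1/720 = 1/720
3j²(2 3 5; -1 2 -1) = Δ·Π!·Σ² = 4/385  (sign +1)
combine: 4πI² = 385·10/231·4/385 = 40/231
take √, sign -1: I = -0.11738675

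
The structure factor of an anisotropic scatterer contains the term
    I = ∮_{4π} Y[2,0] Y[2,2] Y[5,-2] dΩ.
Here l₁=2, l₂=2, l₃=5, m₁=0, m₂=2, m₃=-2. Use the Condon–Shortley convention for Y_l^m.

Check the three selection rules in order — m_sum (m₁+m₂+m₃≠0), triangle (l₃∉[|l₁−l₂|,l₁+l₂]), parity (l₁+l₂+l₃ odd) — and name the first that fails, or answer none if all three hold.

azimuthal sum: 0 + 2 − 2 = 0  ✓
0 ≤ 5 ≤ 4 (triangle on l)  ✗
L = 2 + 2 + 5 = 9 (odd)

triangle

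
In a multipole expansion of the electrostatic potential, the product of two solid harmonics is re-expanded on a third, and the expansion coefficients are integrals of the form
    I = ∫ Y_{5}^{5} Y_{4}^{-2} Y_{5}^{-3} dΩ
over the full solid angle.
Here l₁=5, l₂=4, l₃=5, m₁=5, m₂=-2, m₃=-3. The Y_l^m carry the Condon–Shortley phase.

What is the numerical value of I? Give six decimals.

-0.184127

Rules hold: Σm=0, L=14 even, 1≤5≤9.
N = 11·9·11 = 1089
Δ = 4!·6!·4!/15! = 1/3153150
Racah Σ t=0..4: t=0:+1/69120 t=1:−1/1728 t=2:+1/576 t=3:−1/1728 t=4:+1/69120 = 7/11520
⇒ 3j(5 4 5; 0 0 0)² = 2/143, sgn -1
Racah Σ t=0..0: t=0:+1/69120 = 1/69120
⇒ 3j(5 4 5; 5 -2 -3)² = 4/143, sgn +1
4πI² = N·(3j₀)²·(3jₘ)² = 72/169
I = -1·√(0.426036/4π) = -0.18412721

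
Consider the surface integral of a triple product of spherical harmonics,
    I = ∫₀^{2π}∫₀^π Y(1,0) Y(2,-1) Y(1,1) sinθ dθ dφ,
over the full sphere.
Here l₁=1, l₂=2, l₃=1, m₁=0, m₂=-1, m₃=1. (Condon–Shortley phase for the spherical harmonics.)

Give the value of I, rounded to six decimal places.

Rules hold: Σm=0, L=4 even, 1≤1≤3.
N = 3·5·3 = 45
Δ = 2!·0!·2!/5! = 1/30
Racah Σ t=1..1: t=1:−1/1 = -1/1
⇒ 3j(1 2 1; 0 0 0)² = 2/15, sgn +1
Racah Σ t=1..1: t=1:−1/2 = -1/2
⇒ 3j(1 2 1; 0 -1 1)² = 1/10, sgn -1
4πI² = N·(3j₀)²·(3jₘ)² = 3/5
I = -1·√(0.6/4π) = -0.21850969

-0.218510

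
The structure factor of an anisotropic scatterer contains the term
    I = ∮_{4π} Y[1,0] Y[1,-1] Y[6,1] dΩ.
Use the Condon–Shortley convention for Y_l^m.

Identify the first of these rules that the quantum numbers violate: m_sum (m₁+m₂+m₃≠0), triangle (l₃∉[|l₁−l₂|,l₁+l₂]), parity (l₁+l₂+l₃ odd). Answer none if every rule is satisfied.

m₁+m₂+m₃ = 0 − 1 + 1 = 0  ✓
triangle: |1−1|=0 ≤ l₃=6 ≤ 1+1=2  ✗
parity: l₁+l₂+l₃ = 8 is even

triangle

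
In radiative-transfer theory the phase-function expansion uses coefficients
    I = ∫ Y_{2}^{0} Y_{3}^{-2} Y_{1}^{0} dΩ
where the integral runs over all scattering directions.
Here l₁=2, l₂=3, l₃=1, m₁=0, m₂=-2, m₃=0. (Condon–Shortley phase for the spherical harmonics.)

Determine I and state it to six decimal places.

0 − 2 + 0 = -2 ≠ 0: azimuthal integral kills it; I = 0

0.000000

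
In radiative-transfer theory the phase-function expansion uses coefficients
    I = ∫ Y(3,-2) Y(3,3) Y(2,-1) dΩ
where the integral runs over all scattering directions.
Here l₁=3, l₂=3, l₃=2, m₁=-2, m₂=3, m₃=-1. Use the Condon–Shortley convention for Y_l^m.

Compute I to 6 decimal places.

Rules hold: Σm=0, L=8 even, 0≤2≤6.
N = 7·7·5 = 245
Δ = 4!·2!·2!/9! = 1/3780
Racah Σ t=1..3: t=1:−1/24 t=2:+1/4 t=3:−1/24 = 1/6
⇒ 3j(3 3 2; 0 0 0)² = 4/105, sgn +1
Racah Σ t=4..4: t=4:+1/48 = 1/48
⇒ 3j(3 3 2; -2 3 -1)² = 5/84, sgn -1
4πI² = N·(3j₀)²·(3jₘ)² = 5/9
I = -1·√(0.555556/4π) = -0.21026104

-0.210261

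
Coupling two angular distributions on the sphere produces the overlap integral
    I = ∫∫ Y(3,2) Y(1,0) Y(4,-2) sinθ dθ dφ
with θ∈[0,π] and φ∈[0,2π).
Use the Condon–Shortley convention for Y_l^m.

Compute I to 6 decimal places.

Rules hold: Σm=0, L=8 even, 2≤4≤4.
N = 7·3·9 = 189
Δ = 0!·6!·2!/9! = 1/252
Racah Σ t=0..0: t=0:+1/36 = 1/36
⇒ 3j(3 1 4; 0 0 0)² = 4/63, sgn +1
Racah Σ t=0..0: t=0:+1/120 = 1/120
⇒ 3j(3 1 4; 2 0 -2)² = 1/21, sgn +1
4πI² = N·(3j₀)²·(3jₘ)² = 4/7
I = +1·√(0.571429/4π) = 0.21324362

0.213244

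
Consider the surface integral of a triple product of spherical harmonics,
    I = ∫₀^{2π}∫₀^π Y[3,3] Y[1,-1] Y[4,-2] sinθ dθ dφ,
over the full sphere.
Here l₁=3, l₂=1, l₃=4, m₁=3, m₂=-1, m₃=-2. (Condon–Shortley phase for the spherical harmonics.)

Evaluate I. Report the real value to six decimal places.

0.061558

m-sum 0 ✓  L=8 even ✓  2≤4≤4 ✓
Π(2lᵢ+1) = 7×3×9 = 189
triangle coeff Δ(3,1,4) = 1/252
Σ_t [0,0]: t=0:+1/36 = 1/36
(3j)²=4/63 [(3 1 4; 0 0 0)], sign=+1
Σ_t [0,0]: t=0:+1/1440 = 1/1440
(3j)²=1/252 [(3 1 4; 3 -1 -2)], sign=+1
⇒ 4πI² = 1/21
I = (+1)√(1/21/(4π)) = 0.06155813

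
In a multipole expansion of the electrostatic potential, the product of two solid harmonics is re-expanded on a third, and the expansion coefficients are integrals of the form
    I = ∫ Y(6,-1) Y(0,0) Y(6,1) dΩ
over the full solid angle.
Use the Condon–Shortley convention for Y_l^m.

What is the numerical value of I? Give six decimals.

-0.282095

Checks pass: Σm=0; 12 even; l₃=6∈[6,6].
(2·6+1)(2·0+1)(2·6+1) = 169
Δ: 0! 12! 0! / 13! → 1/13
sum: t=0:+1/518400 = 1/518400
3j²(6 0 6; 0 0 0) = Δ·Π!·Σ² = 1/13  (sign +1)
sum: t=0:+1/604800 = 1/604800
3j²(6 0 6; -1 0 1) = Δ·Π!·Σ² = 1/13  (sign -1)
combine: 4πI² = 169·1/13·1/13 = 1/1
take √, sign -1: I = -0.28209479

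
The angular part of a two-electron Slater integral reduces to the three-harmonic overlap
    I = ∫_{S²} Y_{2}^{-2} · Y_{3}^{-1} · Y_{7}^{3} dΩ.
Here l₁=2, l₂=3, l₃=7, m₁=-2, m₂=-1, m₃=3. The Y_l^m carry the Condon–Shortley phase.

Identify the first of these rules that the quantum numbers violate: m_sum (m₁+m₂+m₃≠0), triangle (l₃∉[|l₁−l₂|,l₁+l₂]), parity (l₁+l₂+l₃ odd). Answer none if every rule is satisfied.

azimuthal sum: -2 − 1 + 3 = 0  ✓
1 ≤ 7 ≤ 5 (triangle on l)  ✗
L = 2 + 3 + 7 = 12 (even)

triangle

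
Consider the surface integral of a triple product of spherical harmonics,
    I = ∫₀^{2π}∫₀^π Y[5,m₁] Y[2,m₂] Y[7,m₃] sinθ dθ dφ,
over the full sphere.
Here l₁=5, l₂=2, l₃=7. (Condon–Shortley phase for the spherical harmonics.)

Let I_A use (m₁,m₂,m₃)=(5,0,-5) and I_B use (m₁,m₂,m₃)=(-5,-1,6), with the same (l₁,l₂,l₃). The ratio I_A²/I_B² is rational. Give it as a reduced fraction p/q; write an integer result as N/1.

3/13

l's match ⇒ only the (l;m) 3-j factors differ between A and B.
A: triangle coeff Δ(5,2,7) = 1/15015; Σ_t [0,0]: t=0:+1/14515200 = 1/14515200; (3j)²=2/455 [(5 2 7; 5 0 -5)], sign=+1
B: triangle coeff Δ(5,2,7) = 1/15015; Σ_t [0,0]: t=0:+1/21772800 = 1/21772800; (3j)²=2/105 [(5 2 7; -5 -1 6)], sign=-1
I_A²/I_B² = (2/455)/(2/105) = 3/13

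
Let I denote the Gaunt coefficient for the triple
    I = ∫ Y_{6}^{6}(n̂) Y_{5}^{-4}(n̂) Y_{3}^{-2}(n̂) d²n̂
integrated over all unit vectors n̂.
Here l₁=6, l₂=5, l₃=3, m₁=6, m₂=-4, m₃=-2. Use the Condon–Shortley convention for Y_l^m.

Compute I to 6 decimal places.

0.207001

Rules hold: Σm=0, L=14 even, 1≤3≤11.
N = 13·11·7 = 1001
Δ = 8!·4!·2!/15! = 1/675675
Racah Σ t=3..5: t=3:−1/8640 t=4:+1/2304 t=5:−1/8640 = 7/34560
⇒ 3j(6 5 3; 0 0 0)² = 7/429, sgn -1
Racah Σ t=0..0: t=0:+1/967680 = 1/967680
⇒ 3j(6 5 3; 6 -4 -2)² = 3/91, sgn -1
4πI² = N·(3j₀)²·(3jₘ)² = 7/13
I = +1·√(0.538462/4π) = 0.20700098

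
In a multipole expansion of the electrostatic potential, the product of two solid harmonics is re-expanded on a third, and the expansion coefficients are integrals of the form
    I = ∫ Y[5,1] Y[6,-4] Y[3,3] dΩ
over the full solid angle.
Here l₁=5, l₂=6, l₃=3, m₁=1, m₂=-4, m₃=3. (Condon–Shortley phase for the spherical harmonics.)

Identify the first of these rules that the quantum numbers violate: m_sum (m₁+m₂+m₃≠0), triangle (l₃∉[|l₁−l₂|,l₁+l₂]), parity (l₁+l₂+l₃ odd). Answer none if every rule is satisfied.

azimuthal sum: 1 − 4 + 3 = 0  ✓
1 ≤ 3 ≤ 11 (triangle on l)  ✓
L = 5 + 6 + 3 = 14 (even)  ✓

none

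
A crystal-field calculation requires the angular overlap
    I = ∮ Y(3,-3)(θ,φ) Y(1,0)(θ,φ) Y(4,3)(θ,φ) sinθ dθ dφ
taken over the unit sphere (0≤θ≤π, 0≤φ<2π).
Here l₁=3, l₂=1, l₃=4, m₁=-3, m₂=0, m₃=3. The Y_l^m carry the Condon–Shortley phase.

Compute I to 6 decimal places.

-0.162868

Rules hold: Σm=0, L=8 even, 2≤4≤4.
N = 7·3·9 = 189
Δ = 0!·6!·2!/9! = 1/252
Racah Σ t=0..0: t=0:+1/36 = 1/36
⇒ 3j(3 1 4; 0 0 0)² = 4/63, sgn +1
Racah Σ t=0..0: t=0:+1/720 = 1/720
⇒ 3j(3 1 4; -3 0 3)² = 1/36, sgn -1
4πI² = N·(3j₀)²·(3jₘ)² = 1/3
I = -1·√(0.333333/4π) = -0.16286750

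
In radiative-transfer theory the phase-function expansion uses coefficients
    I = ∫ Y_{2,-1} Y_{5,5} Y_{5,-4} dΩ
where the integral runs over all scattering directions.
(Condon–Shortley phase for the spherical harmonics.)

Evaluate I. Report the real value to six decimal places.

-0.187924

Rules hold: Σm=0, L=12 even, 3≤5≤7.
N = 5·11·11 = 605
Δ = 2!·2!·8!/13! = 1/38610
Racah Σ t=0..2: t=0:+1/2880 t=1:−1/576 t=2:+1/2880 = -1/960
⇒ 3j(2 5 5; 0 0 0)² = 10/429, sgn +1
Racah Σ t=2..2: t=2:+1/80640 = 1/80640
⇒ 3j(2 5 5; -1 5 -4)² = 9/286, sgn -1
4πI² = N·(3j₀)²·(3jₘ)² = 75/169
I = -1·√(0.443787/4π) = -0.18792404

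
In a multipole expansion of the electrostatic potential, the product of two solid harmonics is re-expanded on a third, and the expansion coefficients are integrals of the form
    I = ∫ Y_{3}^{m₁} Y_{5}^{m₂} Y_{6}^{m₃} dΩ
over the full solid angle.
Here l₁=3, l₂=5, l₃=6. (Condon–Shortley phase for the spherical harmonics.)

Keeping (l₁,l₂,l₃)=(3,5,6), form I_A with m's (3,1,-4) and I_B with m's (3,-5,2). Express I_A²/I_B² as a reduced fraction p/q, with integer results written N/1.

Shared (l₁,l₂,l₃)=(3,5,6): N and (l;000)² cancel in I_A²/I_B².
A: Δ = 2!·4!·8!/15! = 1/675675; Racah Σ t=0..0: t=0:+1/69120 = 1/69120; ⇒ 3j(3 5 6; 3 1 -4)² = 4/143, sgn +1
B: Δ = 2!·4!·8!/15! = 1/675675; Racah Σ t=0..0: t=0:+1/1935360 = 1/1935360; ⇒ 3j(3 5 6; 3 -5 2)² = 1/1001, sgn +1
I_A²/I_B² = (4/143)/(1/1001) = 28/1

28/1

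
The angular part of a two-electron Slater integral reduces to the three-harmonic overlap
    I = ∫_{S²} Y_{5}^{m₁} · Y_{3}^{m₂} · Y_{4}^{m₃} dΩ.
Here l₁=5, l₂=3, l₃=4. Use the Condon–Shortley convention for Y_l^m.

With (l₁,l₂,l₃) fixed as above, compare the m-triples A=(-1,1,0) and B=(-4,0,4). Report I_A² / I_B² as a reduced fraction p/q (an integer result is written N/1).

l's match ⇒ only the (l;m) 3-j factors differ between A and B.
A: triangle coeff Δ(5,3,4) = 1/180180; Σ_t [2,4]: t=2:+1/384 t=3:−1/216 t=4:+1/2304 = -11/6912; (3j)²=11/1638 [(5 3 4; -1 1 0)], sign=-1
B: triangle coeff Δ(5,3,4) = 1/180180; Σ_t [3,3]: t=3:−1/8640 = -1/8640; (3j)²=28/715 [(5 3 4; -4 0 4)], sign=-1
I_A²/I_B² = (11/1638)/(28/715) = 605/3528

605/3528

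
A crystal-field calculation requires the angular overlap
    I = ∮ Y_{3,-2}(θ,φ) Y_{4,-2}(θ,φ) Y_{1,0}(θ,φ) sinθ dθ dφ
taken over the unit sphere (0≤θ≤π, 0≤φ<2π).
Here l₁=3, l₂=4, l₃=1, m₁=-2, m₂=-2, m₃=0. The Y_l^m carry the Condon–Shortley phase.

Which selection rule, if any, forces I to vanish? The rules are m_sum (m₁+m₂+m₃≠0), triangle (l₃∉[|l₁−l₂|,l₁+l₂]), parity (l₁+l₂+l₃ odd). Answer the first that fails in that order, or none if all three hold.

m_sum

m₁+m₂+m₃ = -2 − 2 + 0 = -4  ✗
triangle: |3−4|=1 ≤ l₃=1 ≤ 3+4=7
parity: l₁+l₂+l₃ = 8 is even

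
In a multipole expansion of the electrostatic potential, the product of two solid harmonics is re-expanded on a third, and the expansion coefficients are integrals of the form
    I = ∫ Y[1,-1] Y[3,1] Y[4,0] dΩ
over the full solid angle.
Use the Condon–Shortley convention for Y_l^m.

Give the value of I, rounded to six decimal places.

m-sum 0 ✓  L=8 even ✓  2≤4≤4 ✓
Π(2lᵢ+1) = 3×7×9 = 189
triangle coeff Δ(1,3,4) = 1/252
Σ_t [0,0]: t=0:+1/36 = 1/36
(3j)²=4/63 [(1 3 4; 0 0 0)], sign=+1
Σ_t [0,0]: t=0:+1/96 = 1/96
(3j)²=1/42 [(1 3 4; -1 1 0)], sign=+1
⇒ 4πI² = 2/7
I = (+1)√(2/7/(4π)) = 0.15078601

0.150786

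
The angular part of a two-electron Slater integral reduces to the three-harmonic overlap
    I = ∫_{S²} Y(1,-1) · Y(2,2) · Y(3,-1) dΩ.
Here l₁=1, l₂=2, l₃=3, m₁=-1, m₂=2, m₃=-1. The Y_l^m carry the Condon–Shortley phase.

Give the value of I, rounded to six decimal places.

m-sum 0 ✓  L=6 even ✓  1≤3≤3 ✓
Π(2lᵢ+1) = 3×5×7 = 105
triangle coeff Δ(1,2,3) = 1/105
Σ_t [0,0]: t=0:+1/4 = 1/4
(3j)²=3/35 [(1 2 3; 0 0 0)], sign=-1
Σ_t [0,0]: t=0:+1/48 = 1/48
(3j)²=1/105 [(1 2 3; -1 2 -1)], sign=+1
⇒ 4πI² = 3/35
I = (-1)√(3/35/(4π)) = -0.08258890

-0.082589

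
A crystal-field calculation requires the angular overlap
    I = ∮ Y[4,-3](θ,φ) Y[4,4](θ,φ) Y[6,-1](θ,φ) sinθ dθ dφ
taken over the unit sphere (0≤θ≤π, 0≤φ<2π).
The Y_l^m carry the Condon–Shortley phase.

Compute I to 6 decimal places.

Rules hold: Σm=0, L=14 even, 0≤6≤8.
N = 9·9·13 = 1053
Δ = 2!·6!·6!/15! = 1/1261260
Racah Σ t=0..2: t=0:+1/4608 t=1:−1/1296 t=2:+1/4608 = -7/20736
⇒ 3j(4 4 6; 0 0 0)² = 20/1287, sgn -1
Racah Σ t=2..2: t=2:+1/172800 = 1/172800
⇒ 3j(4 4 6; -3 4 -1)² = 7/2145, sgn -1
4πI² = N·(3j₀)²·(3jₘ)² = 84/1573
I = +1·√(0.0534011/4π) = 0.06518840

0.065188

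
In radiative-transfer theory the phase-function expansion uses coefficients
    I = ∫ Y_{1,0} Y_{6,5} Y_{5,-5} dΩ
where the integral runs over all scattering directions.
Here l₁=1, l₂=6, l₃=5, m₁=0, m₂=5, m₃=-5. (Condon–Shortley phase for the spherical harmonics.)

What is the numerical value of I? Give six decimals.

Checks pass: Σm=0; 12 even; l₃=5∈[5,7].
(2·1+1)(2·6+1)(2·5+1) = 429
Δ: 2! 0! 10! / 13! → 1/858
sum: t=1:−1/14400 = -1/14400
3j²(1 6 5; 0 0 0) = Δ·Π!·Σ² = 6/143  (sign +1)
sum: t=1:−1/3628800 = -1/3628800
3j²(1 6 5; 0 5 -5) = Δ·Π!·Σ² = 1/78  (sign -1)
combine: 4πI² = 429·6/143·1/78 = 3/13
take √, sign -1: I = -0.13551395

-0.135514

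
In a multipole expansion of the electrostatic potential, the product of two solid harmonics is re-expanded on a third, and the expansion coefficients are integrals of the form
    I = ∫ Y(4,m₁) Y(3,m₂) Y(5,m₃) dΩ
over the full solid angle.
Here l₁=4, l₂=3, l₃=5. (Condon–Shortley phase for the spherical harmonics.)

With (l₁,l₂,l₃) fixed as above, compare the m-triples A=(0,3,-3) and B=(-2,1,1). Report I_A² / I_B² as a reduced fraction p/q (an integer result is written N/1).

6300/1849

Shared (l₁,l₂,l₃)=(4,3,5): N and (l;000)² cancel in I_A²/I_B².
A: Δ = 2!·6!·4!/13! = 1/180180; Racah Σ t=2..2: t=2:+1/2304 = 1/2304; ⇒ 3j(4 3 5; 0 3 -3)² = 5/143, sgn +1
B: Δ = 2!·6!·4!/13! = 1/180180; Racah Σ t=0..2: t=0:+1/34560 t=1:−1/720 t=2:+1/384 = 43/34560; ⇒ 3j(4 3 5; -2 1 1)² = 1849/180180, sgn +1
I_A²/I_B² = (5/143)/(1849/180180) = 6300/1849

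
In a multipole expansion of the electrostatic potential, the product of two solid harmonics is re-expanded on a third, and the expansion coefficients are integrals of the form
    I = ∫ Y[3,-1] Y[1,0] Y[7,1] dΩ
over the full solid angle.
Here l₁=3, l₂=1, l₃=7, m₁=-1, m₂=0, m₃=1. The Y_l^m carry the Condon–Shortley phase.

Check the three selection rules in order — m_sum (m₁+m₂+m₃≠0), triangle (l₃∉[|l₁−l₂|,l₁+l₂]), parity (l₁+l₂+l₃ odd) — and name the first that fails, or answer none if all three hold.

azimuthal sum: -1 + 0 + 1 = 0  ✓
2 ≤ 7 ≤ 4 (triangle on l)  ✗
L = 3 + 1 + 7 = 11 (odd)

triangle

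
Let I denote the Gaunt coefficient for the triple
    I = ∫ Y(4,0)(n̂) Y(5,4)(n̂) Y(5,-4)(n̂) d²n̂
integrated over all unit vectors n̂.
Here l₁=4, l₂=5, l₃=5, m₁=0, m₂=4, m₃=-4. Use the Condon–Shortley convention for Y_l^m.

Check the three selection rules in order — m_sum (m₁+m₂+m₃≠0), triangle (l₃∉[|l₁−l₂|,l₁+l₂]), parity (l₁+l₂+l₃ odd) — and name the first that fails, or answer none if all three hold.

m₁+m₂+m₃ = 0 + 4 − 4 = 0  ✓
triangle: |4−5|=1 ≤ l₃=5 ≤ 4+5=9  ✓
parity: l₁+l₂+l₃ = 14 is even  ✓

none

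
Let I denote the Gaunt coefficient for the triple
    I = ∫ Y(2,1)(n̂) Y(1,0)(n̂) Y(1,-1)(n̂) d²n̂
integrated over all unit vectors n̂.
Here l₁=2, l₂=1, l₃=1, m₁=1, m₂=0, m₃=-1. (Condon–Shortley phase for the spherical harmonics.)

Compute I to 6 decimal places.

m-sum 0 ✓  L=4 even ✓  1≤1≤3 ✓
Π(2lᵢ+1) = 5×3×3 = 45
triangle coeff Δ(2,1,1) = 1/30
Σ_t [1,1]: t=1:−1/1 = -1/1
(3j)²=2/15 [(2 1 1; 0 0 0)], sign=+1
Σ_t [1,1]: t=1:−1/2 = -1/2
(3j)²=1/10 [(2 1 1; 1 0 -1)], sign=-1
⇒ 4πI² = 3/5
I = (-1)√(3/5/(4π)) = -0.21850969

-0.218510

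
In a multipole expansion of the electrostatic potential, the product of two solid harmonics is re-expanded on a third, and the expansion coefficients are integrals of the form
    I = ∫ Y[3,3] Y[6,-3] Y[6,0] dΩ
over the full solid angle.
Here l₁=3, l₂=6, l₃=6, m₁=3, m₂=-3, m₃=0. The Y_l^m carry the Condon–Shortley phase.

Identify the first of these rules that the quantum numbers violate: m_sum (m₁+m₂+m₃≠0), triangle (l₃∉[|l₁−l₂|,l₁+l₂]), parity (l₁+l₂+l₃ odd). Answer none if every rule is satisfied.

parity

azimuthal sum: 3 − 3 + 0 = 0  ✓
3 ≤ 6 ≤ 9 (triangle on l)  ✓
L = 3 + 6 + 6 = 15 (odd)  ✗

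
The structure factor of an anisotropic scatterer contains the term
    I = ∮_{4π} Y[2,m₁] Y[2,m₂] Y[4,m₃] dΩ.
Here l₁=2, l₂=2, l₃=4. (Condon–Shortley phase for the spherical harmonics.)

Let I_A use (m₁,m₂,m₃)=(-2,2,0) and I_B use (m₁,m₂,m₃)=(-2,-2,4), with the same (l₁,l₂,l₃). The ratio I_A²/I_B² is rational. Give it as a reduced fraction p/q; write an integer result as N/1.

l's match ⇒ only the (l;m) 3-j factors differ between A and B.
A: triangle coeff Δ(2,2,4) = 1/630; Σ_t [0,0]: t=0:+1/576 = 1/576; (3j)²=1/630 [(2 2 4; -2 2 0)], sign=+1
B: triangle coeff Δ(2,2,4) = 1/630; Σ_t [0,0]: t=0:+1/576 = 1/576; (3j)²=1/9 [(2 2 4; -2 -2 4)], sign=+1
I_A²/I_B² = (1/630)/(1/9) = 1/70

1/70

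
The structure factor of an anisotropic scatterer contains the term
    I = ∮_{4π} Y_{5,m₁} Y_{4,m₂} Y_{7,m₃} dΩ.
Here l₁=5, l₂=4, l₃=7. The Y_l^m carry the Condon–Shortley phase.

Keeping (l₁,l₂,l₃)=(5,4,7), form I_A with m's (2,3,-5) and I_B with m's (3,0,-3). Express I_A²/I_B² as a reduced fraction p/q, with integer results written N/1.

462/2645

l's match ⇒ only the (l;m) 3-j factors differ between A and B.
A: triangle coeff Δ(5,4,7) = 1/6126120; Σ_t [1,2]: t=1:−1/1036800 t=2:+1/1209600 = -1/7257600; (3j)²=1/2210 [(5 4 7; 2 3 -5)], sign=-1
B: triangle coeff Δ(5,4,7) = 1/6126120; Σ_t [0,2]: t=0:+1/138240 t=1:−1/181440 t=2:+1/3870720 = 23/11612160; (3j)²=529/204204 [(5 4 7; 3 0 -3)], sign=+1
I_A²/I_B² = (1/2210)/(529/204204) = 462/2645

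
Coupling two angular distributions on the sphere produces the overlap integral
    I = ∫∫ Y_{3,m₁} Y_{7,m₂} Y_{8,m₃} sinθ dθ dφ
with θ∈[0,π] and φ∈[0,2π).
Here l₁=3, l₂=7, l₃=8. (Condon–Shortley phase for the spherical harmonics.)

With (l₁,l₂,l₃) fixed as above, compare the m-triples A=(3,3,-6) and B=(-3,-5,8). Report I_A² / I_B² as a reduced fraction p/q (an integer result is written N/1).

Same 3,7,8: normalisation and zero-m 3j drop out of the ratio.
A: Δ: 2! 4! 12! / 19! → 1/5290740; sum: t=0:+1/348364800 = 1/348364800; 3j²(3 7 8; 3 3 -6) = Δ·Π!·Σ² = 11/646  (sign +1)
B: Δ: 2! 4! 12! / 19! → 1/5290740; sum: t=2:+1/22992076800 = 1/22992076800; 3j²(3 7 8; -3 -5 8) = Δ·Π!·Σ² = 5/969  (sign +1)
I_A²/I_B² = (11/646)/(5/969) = 33/10

33/10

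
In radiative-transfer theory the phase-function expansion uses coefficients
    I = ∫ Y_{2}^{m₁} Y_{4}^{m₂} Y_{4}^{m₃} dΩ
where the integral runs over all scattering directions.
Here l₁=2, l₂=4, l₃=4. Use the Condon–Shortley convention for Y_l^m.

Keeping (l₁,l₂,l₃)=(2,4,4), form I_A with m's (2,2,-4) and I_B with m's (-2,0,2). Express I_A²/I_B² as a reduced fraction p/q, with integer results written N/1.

Same 2,4,4: normalisation and zero-m 3j drop out of the ratio.
A: Δ: 2! 2! 6! / 11! → 1/13860; sum: t=0:+1/2880 = 1/2880; 3j²(2 4 4; 2 2 -4) = Δ·Π!·Σ² = 2/165  (sign +1)
B: Δ: 2! 2! 6! / 11! → 1/13860; sum: t=2:+1/192 = 1/192; 3j²(2 4 4; -2 0 2) = Δ·Π!·Σ² = 3/77  (sign +1)
I_A²/I_B² = (2/165)/(3/77) = 14/45

14/45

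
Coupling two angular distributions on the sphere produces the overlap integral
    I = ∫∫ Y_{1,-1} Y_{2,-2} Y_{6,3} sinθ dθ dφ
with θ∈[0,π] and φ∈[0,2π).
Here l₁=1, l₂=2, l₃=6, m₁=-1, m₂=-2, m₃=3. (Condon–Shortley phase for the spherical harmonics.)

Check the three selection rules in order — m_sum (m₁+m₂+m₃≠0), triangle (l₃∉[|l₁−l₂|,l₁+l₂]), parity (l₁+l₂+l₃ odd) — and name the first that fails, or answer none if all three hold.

triangle

azimuthal sum: -1 − 2 + 3 = 0  ✓
1 ≤ 6 ≤ 3 (triangle on l)  ✗
L = 1 + 2 + 6 = 9 (odd)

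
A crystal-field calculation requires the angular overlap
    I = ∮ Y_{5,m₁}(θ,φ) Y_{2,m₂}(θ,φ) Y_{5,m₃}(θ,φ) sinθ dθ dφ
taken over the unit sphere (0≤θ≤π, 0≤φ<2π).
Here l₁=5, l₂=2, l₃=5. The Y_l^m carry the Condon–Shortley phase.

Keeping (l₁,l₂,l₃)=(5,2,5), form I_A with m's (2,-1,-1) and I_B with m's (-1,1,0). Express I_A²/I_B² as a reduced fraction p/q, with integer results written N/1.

Same 5,2,5: normalisation and zero-m 3j drop out of the ratio.
A: Δ: 2! 8! 2! / 13! → 1/38610; sum: t=0:+1/1440 t=1:−1/2880 = 1/2880; 3j²(5 2 5; 2 -1 -1) = Δ·Π!·Σ² = 7/715  (sign +1)
B: Δ: 2! 8! 2! / 13! → 1/38610; sum: t=1:−1/1440 t=2:+1/1152 = 1/5760; 3j²(5 2 5; -1 1 0) = Δ·Π!·Σ² = 1/858  (sign -1)
I_A²/I_B² = (7/715)/(1/858) = 42/5

42/5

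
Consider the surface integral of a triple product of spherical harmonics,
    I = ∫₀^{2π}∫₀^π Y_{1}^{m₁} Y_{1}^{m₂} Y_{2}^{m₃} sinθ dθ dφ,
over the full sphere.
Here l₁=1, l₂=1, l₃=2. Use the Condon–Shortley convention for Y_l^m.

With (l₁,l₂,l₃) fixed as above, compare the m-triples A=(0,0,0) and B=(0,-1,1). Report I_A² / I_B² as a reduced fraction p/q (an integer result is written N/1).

Same 1,1,2: normalisation and zero-m 3j drop out of the ratio.
A: Δ: 0! 2! 2! / 5! → 1/30; sum: t=0:+1/1 = 1/1; 3j²(1 1 2; 0 0 0) = Δ·Π!·Σ² = 2/15  (sign +1)
B: Δ: 0! 2! 2! / 5! → 1/30; sum: t=0:+1/2 = 1/2; 3j²(1 1 2; 0 -1 1) = Δ·Π!·Σ² = 1/10  (sign -1)
I_A²/I_B² = (2/15)/(1/10) = 4/3

4/3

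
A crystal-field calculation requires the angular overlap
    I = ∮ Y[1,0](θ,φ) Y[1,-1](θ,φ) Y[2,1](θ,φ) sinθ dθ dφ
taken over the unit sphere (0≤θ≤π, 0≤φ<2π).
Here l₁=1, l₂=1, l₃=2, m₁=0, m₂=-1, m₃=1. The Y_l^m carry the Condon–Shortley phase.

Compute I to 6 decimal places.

m-sum 0 ✓  L=4 even ✓  0≤2≤2 ✓
Π(2lᵢ+1) = 3×3×5 = 45
triangle coeff Δ(1,1,2) = 1/30
Σ_t [0,0]: t=0:+1/1 = 1/1
(3j)²=2/15 [(1 1 2; 0 0 0)], sign=+1
Σ_t [0,0]: t=0:+1/2 = 1/2
(3j)²=1/10 [(1 1 2; 0 -1 1)], sign=-1
⇒ 4πI² = 3/5
I = (-1)√(3/5/(4π)) = -0.21850969

-0.218510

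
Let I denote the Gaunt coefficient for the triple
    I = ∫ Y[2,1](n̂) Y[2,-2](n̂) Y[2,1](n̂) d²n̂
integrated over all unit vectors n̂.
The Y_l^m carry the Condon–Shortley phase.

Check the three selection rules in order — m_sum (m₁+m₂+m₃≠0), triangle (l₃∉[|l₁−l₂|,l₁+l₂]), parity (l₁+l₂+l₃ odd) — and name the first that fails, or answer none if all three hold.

Σmᵢ = 0  ✓
l₃∈[|l₁−l₂|,l₁+l₂]=[0,4], have l₃=2  ✓
Σlᵢ = 6 ⇒ even  ✓

none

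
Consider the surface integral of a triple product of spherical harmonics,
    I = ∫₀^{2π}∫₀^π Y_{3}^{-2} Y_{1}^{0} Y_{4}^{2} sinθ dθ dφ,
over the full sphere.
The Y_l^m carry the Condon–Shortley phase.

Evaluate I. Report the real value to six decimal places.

0.213244

Rules hold: Σm=0, L=8 even, 2≤4≤4.
N = 7·3·9 = 189
Δ = 0!·6!·2!/9! = 1/252
Racah Σ t=0..0: t=0:+1/36 = 1/36
⇒ 3j(3 1 4; 0 0 0)² = 4/63, sgn +1
Racah Σ t=0..0: t=0:+1/120 = 1/120
⇒ 3j(3 1 4; -2 0 2)² = 1/21, sgn +1
4πI² = N·(3j₀)²·(3jₘ)² = 4/7
I = +1·√(0.571429/4π) = 0.21324362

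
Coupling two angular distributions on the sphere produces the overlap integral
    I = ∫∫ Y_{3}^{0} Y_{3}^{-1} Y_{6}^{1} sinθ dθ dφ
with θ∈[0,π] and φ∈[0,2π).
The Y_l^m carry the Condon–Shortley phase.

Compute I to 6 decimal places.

Checks pass: Σm=0; 12 even; l₃=6∈[0,6].
(2·3+1)(2·3+1)(2·6+1) = 637
Δ: 0! 6! 6! / 13! → 1/12012
sum: t=0:+1/1296 = 1/1296
3j²(3 3 6; 0 0 0) = Δ·Π!·Σ² = 100/3003  (sign +1)
sum: t=0:+1/1728 = 1/1728
3j²(3 3 6; 0 -1 1) = Δ·Π!·Σ² = 25/858  (sign -1)
combine: 4πI² = 637·100/3003·25/858 = 8750/14157
take √, sign -1: I = -0.22177545

-0.221775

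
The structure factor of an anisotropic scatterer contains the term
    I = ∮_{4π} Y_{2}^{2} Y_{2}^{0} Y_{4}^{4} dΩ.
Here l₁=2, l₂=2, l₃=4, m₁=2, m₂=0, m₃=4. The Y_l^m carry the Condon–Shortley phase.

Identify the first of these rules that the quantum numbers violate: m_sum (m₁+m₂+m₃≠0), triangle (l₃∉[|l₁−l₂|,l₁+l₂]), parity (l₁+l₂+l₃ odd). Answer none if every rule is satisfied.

m₁+m₂+m₃ = 2 + 0 + 4 = 6  ✗
triangle: |2−2|=0 ≤ l₃=4 ≤ 2+2=4
parity: l₁+l₂+l₃ = 8 is even

m_sum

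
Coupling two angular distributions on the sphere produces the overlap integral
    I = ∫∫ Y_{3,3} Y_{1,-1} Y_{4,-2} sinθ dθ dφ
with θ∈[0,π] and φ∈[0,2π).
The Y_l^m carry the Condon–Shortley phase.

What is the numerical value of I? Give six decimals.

0.061558

Rules hold: Σm=0, L=8 even, 2≤4≤4.
N = 7·3·9 = 189
Δ = 0!·6!·2!/9! = 1/252
Racah Σ t=0..0: t=0:+1/36 = 1/36
⇒ 3j(3 1 4; 0 0 0)² = 4/63, sgn +1
Racah Σ t=0..0: t=0:+1/1440 = 1/1440
⇒ 3j(3 1 4; 3 -1 -2)² = 1/252, sgn +1
4πI² = N·(3j₀)²·(3jₘ)² = 1/21
I = +1·√(0.047619/4π) = 0.06155813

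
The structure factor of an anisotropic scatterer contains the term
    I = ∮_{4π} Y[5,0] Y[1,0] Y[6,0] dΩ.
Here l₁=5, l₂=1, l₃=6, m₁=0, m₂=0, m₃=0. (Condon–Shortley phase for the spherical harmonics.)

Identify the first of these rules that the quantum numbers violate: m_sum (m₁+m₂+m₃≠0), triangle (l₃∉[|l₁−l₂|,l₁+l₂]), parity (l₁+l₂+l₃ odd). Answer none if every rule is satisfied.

azimuthal sum: 0 + 0 + 0 = 0  ✓
4 ≤ 6 ≤ 6 (triangle on l)  ✓
L = 5 + 1 + 6 = 12 (even)  ✓

none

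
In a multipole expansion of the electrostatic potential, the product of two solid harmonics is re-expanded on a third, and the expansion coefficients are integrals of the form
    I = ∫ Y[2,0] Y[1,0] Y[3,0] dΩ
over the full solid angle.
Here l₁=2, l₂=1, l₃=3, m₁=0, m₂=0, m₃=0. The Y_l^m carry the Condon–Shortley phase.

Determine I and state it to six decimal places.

0.247767

Rules hold: Σm=0, L=6 even, 1≤3≤3.
N = 5·3·7 = 105
Δ = 0!·4!·2!/7! = 1/105
Racah Σ t=0..0: t=0:+1/4 = 1/4
⇒ 3j(2 1 3; 0 0 0)² = 3/35, sgn -1
(m-triple is (0,0,0) — same symbol as above.)
4πI² = N·(3j₀)²·(3jₘ)² = 27/35
I = +1·√(0.771429/4π) = 0.24776670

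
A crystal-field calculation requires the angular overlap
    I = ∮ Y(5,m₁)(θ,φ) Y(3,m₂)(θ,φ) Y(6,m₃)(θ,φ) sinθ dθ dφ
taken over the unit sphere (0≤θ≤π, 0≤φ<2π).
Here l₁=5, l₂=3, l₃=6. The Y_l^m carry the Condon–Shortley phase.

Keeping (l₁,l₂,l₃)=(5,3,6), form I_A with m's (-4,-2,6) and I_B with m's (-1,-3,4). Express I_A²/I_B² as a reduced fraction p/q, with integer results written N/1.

33/28

Same 5,3,6: normalisation and zero-m 3j drop out of the ratio.
A: Δ: 2! 8! 4! / 15! → 1/675675; sum: t=1:−1/967680 = -1/967680; 3j²(5 3 6; -4 -2 6) = Δ·Π!·Σ² = 3/91  (sign -1)
B: Δ: 2! 8! 4! / 15! → 1/675675; sum: t=0:+1/69120 = 1/69120; 3j²(5 3 6; -1 -3 4) = Δ·Π!·Σ² = 4/143  (sign +1)
I_A²/I_B² = (3/91)/(4/143) = 33/28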